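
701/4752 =701/4752 = 0.15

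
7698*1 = 7698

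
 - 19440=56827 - 76267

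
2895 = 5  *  579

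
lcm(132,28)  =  924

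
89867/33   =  89867/33  =  2723.24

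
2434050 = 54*45075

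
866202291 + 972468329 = 1838670620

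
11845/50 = 236 +9/10 = 236.90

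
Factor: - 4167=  - 3^2*463^1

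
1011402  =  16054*63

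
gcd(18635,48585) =5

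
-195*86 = -16770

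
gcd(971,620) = 1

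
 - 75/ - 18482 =75/18482 = 0.00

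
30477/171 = 178 + 13/57 = 178.23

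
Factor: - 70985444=- 2^2 * 19^1 *53^1  *  17623^1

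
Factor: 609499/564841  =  11^1*67^1*683^( - 1)= 737/683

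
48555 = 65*747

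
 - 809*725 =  - 586525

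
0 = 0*3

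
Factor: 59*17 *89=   17^1*59^1*  89^1 =89267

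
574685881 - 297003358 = 277682523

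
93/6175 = 93/6175 = 0.02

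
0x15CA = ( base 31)5OT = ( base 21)cdd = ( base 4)1113022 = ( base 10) 5578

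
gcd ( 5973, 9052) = 1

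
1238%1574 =1238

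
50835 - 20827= 30008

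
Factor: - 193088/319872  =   -2^( - 1 )*3^( - 1)*7^( - 1)*17^( - 1) *431^1 = - 431/714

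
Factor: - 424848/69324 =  - 668/109 = - 2^2 *109^( - 1)*167^1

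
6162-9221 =-3059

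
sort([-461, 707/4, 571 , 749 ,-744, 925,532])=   [ -744, - 461,707/4,532,571,749, 925]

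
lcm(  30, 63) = 630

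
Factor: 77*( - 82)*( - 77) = 486178 = 2^1*7^2 * 11^2*41^1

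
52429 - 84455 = -32026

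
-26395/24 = - 26395/24 =- 1099.79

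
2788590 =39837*70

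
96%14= 12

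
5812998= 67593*86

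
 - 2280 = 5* ( - 456)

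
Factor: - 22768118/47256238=- 11384059/23628119= - 19^1*467^1*1087^(- 1)*1283^1*21737^(-1 ) 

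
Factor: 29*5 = 5^1*29^1 = 145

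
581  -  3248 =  - 2667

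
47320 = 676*70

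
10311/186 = 55  +  27/62 = 55.44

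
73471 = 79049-5578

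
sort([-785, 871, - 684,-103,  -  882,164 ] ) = [-882 , -785, -684, - 103,  164, 871] 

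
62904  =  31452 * 2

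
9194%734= 386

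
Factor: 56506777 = 191^1*295847^1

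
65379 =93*703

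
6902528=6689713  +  212815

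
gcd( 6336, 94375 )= 1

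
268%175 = 93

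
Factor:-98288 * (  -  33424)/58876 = 821294528/14719 =2^6 * 41^( -1) * 359^( - 1 ) * 2089^1 * 6143^1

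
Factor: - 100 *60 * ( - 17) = 2^4*3^1*5^3 *17^1=   102000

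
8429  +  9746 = 18175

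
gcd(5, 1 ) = 1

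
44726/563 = 44726/563 = 79.44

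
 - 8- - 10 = 2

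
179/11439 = 179/11439 = 0.02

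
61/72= 61/72= 0.85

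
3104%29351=3104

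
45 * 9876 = 444420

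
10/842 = 5/421=0.01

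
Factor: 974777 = 29^1* 33613^1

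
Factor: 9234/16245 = 2^1*3^3* 5^( - 1) * 19^ ( - 1 ) =54/95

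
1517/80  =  1517/80 = 18.96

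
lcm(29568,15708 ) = 502656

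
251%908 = 251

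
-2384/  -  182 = 1192/91 = 13.10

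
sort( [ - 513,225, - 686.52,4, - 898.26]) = [ - 898.26, - 686.52,-513,4,225 ] 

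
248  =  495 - 247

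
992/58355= 992/58355 = 0.02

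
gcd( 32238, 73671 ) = 3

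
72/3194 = 36/1597 = 0.02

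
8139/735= 11+18/245 = 11.07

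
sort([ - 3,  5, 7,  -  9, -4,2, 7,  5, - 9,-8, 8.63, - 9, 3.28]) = [- 9, - 9,  -  9, - 8,  -  4  ,  -  3, 2,3.28, 5, 5, 7,7, 8.63]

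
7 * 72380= 506660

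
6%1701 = 6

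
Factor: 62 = 2^1*31^1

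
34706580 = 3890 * 8922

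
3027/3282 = 1009/1094=0.92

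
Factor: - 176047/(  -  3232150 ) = 2^( - 1 )*5^( - 2 ) * 127^( - 1 )*509^ (  -  1)*176047^1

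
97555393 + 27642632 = 125198025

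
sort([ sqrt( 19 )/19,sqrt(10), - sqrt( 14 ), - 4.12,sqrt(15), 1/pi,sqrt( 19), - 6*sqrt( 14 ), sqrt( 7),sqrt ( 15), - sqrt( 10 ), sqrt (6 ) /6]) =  [ - 6*sqrt(14 ), - 4.12, -sqrt(14 ), - sqrt( 10 ), sqrt( 19 )/19,1/pi, sqrt(6)/6, sqrt( 7 ),  sqrt( 10),sqrt(15 ), sqrt( 15 ),sqrt(19 )]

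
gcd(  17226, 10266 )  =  174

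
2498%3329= 2498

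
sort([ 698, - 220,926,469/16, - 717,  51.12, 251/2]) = [ - 717, - 220, 469/16, 51.12, 251/2, 698,926]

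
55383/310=55383/310 = 178.65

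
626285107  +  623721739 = 1250006846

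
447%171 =105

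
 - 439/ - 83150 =439/83150 = 0.01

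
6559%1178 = 669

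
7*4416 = 30912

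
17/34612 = 1/2036 = 0.00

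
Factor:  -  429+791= 2^1*181^1 = 362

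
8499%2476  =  1071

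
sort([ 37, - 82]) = [ - 82,37] 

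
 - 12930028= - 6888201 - 6041827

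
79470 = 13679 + 65791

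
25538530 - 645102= 24893428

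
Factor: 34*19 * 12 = 7752=2^3*3^1*17^1*19^1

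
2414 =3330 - 916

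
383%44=31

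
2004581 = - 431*(- 4651)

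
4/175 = 4/175 = 0.02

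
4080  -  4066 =14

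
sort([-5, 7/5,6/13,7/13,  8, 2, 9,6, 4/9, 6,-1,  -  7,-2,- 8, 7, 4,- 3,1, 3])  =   [ - 8, - 7,-5, - 3, - 2,-1,4/9, 6/13,7/13,  1,7/5,  2,3,4,  6,6, 7,8,9 ]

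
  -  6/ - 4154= 3/2077 = 0.00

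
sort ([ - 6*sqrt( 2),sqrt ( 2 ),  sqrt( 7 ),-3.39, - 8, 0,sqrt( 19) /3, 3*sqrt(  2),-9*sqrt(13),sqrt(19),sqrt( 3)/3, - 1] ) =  [-9*sqrt (13),  -  6*sqrt( 2), - 8,  -  3.39,  -  1, 0, sqrt(3)/3, sqrt( 2 ), sqrt( 19)/3,sqrt(7), 3*sqrt( 2), sqrt( 19 ) ]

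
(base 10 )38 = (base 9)42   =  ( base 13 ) 2c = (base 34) 14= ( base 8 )46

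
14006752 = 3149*4448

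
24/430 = 12/215 = 0.06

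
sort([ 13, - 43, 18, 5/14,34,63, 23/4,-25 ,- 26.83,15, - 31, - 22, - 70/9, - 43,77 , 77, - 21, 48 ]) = [ - 43, - 43, - 31, - 26.83 , - 25,  -  22,-21 , - 70/9,5/14,23/4,13,15, 18 , 34,48, 63 , 77, 77 ] 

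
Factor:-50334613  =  -7^2*79^1*13003^1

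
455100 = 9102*50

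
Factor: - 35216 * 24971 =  - 879378736 = - 2^4*31^1 * 71^1*24971^1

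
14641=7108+7533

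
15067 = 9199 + 5868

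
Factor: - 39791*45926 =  - 2^1*22963^1*  39791^1 = - 1827441466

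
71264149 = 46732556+24531593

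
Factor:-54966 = -2^1*3^1*9161^1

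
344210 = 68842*5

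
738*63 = 46494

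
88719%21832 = 1391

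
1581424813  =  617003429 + 964421384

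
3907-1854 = 2053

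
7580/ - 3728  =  -1895/932 =- 2.03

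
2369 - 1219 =1150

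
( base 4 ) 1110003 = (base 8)12403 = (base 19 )EH2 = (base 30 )5T9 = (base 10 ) 5379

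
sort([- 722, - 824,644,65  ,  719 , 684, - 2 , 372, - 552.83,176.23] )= [-824, - 722, - 552.83, - 2,65,176.23, 372,644, 684,719]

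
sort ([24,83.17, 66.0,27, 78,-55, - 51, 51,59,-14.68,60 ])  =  [ - 55,  -  51, - 14.68 , 24,27,  51, 59, 60, 66.0,78, 83.17]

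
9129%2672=1113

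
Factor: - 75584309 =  - 75584309^1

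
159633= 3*53211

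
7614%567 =243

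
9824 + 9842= 19666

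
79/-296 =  -79/296 = - 0.27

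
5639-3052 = 2587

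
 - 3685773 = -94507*39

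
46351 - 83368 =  - 37017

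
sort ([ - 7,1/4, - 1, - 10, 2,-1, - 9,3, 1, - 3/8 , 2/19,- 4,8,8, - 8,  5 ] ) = [ - 10, - 9, -8, - 7, - 4,  -  1, - 1, - 3/8,2/19,  1/4,1,2 , 3,5,8,8]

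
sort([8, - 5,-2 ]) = [  -  5,-2,8 ]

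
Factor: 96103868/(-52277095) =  - 2^2*5^( -1)*7^1*13^(-1)*101^(- 1)*571^1 * 6011^1*7963^( - 1)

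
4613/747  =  6 + 131/747 = 6.18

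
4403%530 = 163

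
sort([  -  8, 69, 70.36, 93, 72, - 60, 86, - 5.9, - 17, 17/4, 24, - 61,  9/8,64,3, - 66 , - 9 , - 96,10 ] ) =[ - 96, - 66, - 61, - 60,  -  17, - 9, - 8, - 5.9,9/8,3,17/4, 10, 24, 64,  69,70.36  ,  72, 86, 93] 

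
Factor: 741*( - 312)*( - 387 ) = 89471304  =  2^3 *3^4*13^2*19^1*43^1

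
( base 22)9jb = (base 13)2241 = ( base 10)4785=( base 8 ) 11261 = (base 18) EDF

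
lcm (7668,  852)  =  7668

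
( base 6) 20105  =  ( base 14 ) D61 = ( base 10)2633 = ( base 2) 101001001001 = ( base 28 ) 3a1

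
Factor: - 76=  - 2^2*19^1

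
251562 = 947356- 695794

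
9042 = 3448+5594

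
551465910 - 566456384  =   - 14990474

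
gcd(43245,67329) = 9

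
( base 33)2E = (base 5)310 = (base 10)80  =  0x50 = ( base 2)1010000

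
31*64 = 1984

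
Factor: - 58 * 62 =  - 2^2*29^1*31^1 = - 3596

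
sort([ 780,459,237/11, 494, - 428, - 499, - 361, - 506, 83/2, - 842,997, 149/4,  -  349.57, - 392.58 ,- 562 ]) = [-842, - 562,-506 , -499, - 428, - 392.58, - 361,-349.57, 237/11,149/4, 83/2, 459,494, 780,997]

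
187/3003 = 17/273 = 0.06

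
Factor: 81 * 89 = 7209 = 3^4 * 89^1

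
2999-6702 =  - 3703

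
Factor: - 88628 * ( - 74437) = 6597202436 = 2^2*11^1*67^1*101^1*22157^1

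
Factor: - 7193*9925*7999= -571052809475 = - 5^2*19^1*397^1*421^1 *7193^1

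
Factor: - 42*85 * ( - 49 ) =174930 = 2^1 * 3^1*5^1*7^3*17^1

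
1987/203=9  +  160/203 = 9.79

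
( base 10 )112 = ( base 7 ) 220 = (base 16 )70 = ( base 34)3a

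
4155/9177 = 1385/3059 = 0.45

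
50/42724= 25/21362= 0.00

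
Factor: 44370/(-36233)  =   - 2^1 * 3^2*5^1 * 17^1*19^ (  -  1) * 29^1*1907^( - 1 )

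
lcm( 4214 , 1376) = 67424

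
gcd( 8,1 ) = 1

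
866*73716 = 63838056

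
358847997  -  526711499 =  - 167863502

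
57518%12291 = 8354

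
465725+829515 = 1295240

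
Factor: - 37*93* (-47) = 3^1*31^1*37^1*47^1 = 161727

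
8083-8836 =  - 753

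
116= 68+48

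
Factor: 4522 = 2^1*7^1*17^1*19^1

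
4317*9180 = 39630060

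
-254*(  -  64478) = 16377412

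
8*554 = 4432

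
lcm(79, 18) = 1422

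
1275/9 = 425/3 = 141.67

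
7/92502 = 7/92502 = 0.00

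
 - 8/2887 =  - 8/2887=- 0.00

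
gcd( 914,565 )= 1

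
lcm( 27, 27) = 27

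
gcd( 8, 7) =1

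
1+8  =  9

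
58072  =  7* 8296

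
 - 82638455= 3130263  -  85768718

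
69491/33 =69491/33 = 2105.79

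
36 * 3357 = 120852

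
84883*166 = 14090578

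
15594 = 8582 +7012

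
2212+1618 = 3830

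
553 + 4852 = 5405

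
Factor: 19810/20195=2^1*283^1*577^ ( - 1) = 566/577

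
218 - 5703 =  -5485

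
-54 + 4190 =4136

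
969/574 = 1 + 395/574 = 1.69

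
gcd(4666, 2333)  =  2333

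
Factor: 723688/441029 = 2^3*7^1 * 12923^1*441029^( - 1)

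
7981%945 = 421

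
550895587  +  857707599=1408603186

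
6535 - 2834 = 3701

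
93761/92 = 93761/92 =1019.14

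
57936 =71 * 816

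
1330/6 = 665/3 = 221.67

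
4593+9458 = 14051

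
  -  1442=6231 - 7673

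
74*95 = 7030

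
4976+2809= 7785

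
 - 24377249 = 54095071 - 78472320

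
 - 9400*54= - 507600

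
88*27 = 2376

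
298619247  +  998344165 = 1296963412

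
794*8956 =7111064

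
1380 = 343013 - 341633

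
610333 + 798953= 1409286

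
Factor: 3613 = 3613^1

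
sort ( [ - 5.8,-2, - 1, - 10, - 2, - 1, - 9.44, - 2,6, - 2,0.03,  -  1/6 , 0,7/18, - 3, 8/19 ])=[ - 10,- 9.44,-5.8, - 3,-2,-2, - 2, - 2 , - 1, - 1, - 1/6,0,0.03,7/18,8/19, 6]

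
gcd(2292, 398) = 2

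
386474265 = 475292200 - 88817935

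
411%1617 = 411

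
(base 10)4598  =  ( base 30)538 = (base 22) 9b0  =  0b1000111110110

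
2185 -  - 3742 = 5927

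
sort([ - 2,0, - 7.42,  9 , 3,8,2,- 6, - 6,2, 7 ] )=[-7.42 , - 6,  -  6,  -  2,0, 2,2,3, 7,8,9 ]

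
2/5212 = 1/2606 = 0.00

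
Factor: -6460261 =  - 6460261^1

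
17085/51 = 335 = 335.00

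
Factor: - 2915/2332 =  - 5/4=- 2^( -2) * 5^1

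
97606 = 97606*1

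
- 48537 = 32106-80643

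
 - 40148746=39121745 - 79270491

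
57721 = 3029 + 54692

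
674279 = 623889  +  50390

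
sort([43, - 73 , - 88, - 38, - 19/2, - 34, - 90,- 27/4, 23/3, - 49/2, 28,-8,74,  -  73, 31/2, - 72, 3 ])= [-90, - 88,-73, - 73, - 72, - 38,-34, - 49/2,- 19/2, - 8, - 27/4,3,  23/3,31/2, 28, 43, 74]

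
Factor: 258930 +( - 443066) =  - 2^3*23017^1 = - 184136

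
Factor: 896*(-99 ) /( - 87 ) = 29568/29=2^7*3^1 * 7^1*11^1*29^(-1 ) 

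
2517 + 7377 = 9894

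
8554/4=4277/2 = 2138.50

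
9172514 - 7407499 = 1765015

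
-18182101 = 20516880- 38698981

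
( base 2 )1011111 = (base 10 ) 95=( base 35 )2P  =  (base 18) 55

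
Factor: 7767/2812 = 2^( - 2)*3^2*19^(- 1)*37^( - 1 ) *863^1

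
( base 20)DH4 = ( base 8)12650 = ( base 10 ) 5544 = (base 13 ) 26A6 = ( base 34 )4r2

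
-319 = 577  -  896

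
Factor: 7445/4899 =3^( - 1) * 5^1*23^( - 1 )*71^( - 1 ) * 1489^1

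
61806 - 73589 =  - 11783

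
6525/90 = 72 + 1/2 = 72.50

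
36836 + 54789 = 91625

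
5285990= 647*8170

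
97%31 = 4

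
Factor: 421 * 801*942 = 2^1  *3^3*89^1 * 157^1*  421^1 = 317662182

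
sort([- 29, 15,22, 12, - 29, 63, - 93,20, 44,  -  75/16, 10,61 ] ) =[ - 93, - 29, - 29, -75/16, 10,12, 15,20, 22, 44,  61,63 ]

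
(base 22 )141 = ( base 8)1075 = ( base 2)1000111101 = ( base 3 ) 210020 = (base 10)573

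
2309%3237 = 2309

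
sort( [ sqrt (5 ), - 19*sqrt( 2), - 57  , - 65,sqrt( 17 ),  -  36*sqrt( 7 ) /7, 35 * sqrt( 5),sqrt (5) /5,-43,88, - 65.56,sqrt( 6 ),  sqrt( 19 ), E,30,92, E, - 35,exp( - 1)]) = [ - 65.56, - 65,-57, - 43,- 35, - 19*sqrt(2), - 36 * sqrt( 7 )/7, exp( -1), sqrt( 5 ) /5,sqrt(5),  sqrt (6 ),  E,E , sqrt(17 ),sqrt(19 ),30,35*sqrt( 5 ),88,92 ]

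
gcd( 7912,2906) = 2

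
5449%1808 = 25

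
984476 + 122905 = 1107381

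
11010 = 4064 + 6946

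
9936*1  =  9936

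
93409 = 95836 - 2427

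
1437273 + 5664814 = 7102087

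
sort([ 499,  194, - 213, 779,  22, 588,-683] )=[ - 683, - 213 , 22,  194, 499,  588, 779 ] 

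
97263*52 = 5057676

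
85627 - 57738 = 27889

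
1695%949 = 746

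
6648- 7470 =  - 822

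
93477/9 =10386+1/3= 10386.33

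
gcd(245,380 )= 5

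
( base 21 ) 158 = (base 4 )20222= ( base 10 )554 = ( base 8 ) 1052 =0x22a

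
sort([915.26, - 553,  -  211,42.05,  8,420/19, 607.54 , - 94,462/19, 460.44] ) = [-553,-211, - 94,8, 420/19,462/19,42.05,460.44, 607.54, 915.26] 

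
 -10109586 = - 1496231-8613355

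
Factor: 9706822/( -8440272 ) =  - 4853411/4220136 = -2^( - 3 ) * 3^( - 2) * 29^3*199^1*58613^( - 1 ) 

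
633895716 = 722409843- 88514127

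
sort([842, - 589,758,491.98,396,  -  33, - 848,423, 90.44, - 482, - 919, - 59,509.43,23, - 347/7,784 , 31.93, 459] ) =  [ - 919, - 848, - 589,-482, - 59 , -347/7,-33,23,31.93,90.44,396,  423 , 459,491.98,509.43,758,784, 842 ]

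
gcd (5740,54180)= 140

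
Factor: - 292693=- 292693^1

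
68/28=2 + 3/7 = 2.43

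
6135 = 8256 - 2121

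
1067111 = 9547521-8480410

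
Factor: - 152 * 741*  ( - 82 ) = 9235824 = 2^4*3^1*13^1*19^2*41^1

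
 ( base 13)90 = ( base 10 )117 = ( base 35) 3c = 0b1110101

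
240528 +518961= 759489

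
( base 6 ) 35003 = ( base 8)11553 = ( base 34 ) 4A7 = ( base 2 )1001101101011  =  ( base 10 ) 4971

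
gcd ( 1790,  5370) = 1790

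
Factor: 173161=43^1*4027^1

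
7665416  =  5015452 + 2649964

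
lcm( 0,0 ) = 0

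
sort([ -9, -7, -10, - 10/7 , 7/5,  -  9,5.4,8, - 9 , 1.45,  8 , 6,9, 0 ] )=[ - 10, - 9 ,-9, - 9, - 7, - 10/7, 0,7/5, 1.45, 5.4 , 6, 8, 8,  9 ]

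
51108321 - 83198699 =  - 32090378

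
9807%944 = 367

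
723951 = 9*80439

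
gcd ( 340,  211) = 1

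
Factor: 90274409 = 251^1*457^1*787^1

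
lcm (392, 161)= 9016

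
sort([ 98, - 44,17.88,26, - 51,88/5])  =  [ - 51, - 44,88/5, 17.88,26, 98] 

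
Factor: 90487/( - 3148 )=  - 2^( - 2)*41^1*787^( - 1)*2207^1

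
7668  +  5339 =13007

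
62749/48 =62749/48 = 1307.27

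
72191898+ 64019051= 136210949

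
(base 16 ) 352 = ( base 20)22A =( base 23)1DM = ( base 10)850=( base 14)44A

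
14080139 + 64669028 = 78749167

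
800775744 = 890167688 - 89391944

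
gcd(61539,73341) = 843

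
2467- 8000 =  - 5533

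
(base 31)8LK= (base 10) 8359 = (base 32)857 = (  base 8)20247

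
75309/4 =18827 + 1/4 = 18827.25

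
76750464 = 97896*784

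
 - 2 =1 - 3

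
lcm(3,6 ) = 6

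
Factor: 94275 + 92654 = 186929 = 107^1*1747^1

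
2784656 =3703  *752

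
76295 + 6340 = 82635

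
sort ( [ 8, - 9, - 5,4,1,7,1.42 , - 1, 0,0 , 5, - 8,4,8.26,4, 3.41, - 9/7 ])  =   [ - 9, - 8, - 5, - 9/7, - 1,0 , 0, 1,1.42,3.41,4, 4,4,5,7, 8,8.26 ]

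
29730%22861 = 6869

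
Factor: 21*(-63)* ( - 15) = 19845  =  3^4  *  5^1*7^2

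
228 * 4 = 912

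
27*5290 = 142830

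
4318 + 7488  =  11806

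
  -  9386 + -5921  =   - 15307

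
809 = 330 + 479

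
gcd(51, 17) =17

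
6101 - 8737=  - 2636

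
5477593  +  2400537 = 7878130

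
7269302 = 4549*1598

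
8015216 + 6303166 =14318382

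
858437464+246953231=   1105390695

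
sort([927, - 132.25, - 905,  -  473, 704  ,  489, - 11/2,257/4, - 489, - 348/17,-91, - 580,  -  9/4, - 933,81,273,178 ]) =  [- 933, - 905,-580, - 489,-473, - 132.25, - 91, - 348/17,-11/2, - 9/4,257/4 , 81,178,273, 489, 704,927] 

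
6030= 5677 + 353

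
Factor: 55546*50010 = 2777855460= 2^2*3^1*5^1*1667^1*27773^1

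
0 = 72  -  72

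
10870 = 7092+3778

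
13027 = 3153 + 9874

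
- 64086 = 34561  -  98647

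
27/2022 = 9/674 = 0.01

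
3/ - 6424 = -1+6421/6424 = - 0.00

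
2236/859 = 2 + 518/859 = 2.60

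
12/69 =4/23 =0.17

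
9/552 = 3/184 = 0.02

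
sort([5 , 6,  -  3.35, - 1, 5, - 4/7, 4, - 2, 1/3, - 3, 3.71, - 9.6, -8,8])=[ - 9.6, - 8, - 3.35, - 3,-2, - 1, - 4/7, 1/3, 3.71, 4 , 5, 5,6, 8]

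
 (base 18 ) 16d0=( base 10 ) 8010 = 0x1f4a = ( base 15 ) 2590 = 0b1111101001010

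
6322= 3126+3196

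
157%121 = 36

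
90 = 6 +84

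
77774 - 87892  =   - 10118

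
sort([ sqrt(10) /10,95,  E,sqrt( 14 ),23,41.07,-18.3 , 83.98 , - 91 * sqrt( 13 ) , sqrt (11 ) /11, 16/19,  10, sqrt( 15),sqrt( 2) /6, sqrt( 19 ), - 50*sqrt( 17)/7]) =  [ - 91*sqrt(13 ) , - 50*sqrt (17) /7 ,-18.3, sqrt( 2)/6,sqrt(11) /11, sqrt( 10) /10,16/19,E,sqrt( 14), sqrt(15 ),sqrt( 19),  10 , 23, 41.07, 83.98,95 ]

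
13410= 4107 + 9303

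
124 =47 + 77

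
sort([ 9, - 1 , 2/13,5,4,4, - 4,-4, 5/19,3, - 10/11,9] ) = [ - 4,-4, - 1, - 10/11, 2/13, 5/19,3, 4, 4, 5,9,9 ] 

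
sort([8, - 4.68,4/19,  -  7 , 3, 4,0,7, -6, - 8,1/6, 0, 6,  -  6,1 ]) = [- 8,-7, - 6, - 6,  -  4.68,0,0,1/6,4/19,1,3, 4, 6,7,8 ] 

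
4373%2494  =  1879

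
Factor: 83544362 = 2^1*11^1*239^1 *15889^1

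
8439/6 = 1406 + 1/2 = 1406.50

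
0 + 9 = 9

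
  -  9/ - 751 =9/751 = 0.01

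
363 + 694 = 1057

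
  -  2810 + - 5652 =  - 8462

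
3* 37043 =111129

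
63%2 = 1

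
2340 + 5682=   8022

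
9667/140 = 1381/20 = 69.05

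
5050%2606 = 2444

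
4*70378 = 281512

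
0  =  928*0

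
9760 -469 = 9291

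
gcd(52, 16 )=4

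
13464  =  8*1683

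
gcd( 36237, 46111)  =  1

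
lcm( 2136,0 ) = 0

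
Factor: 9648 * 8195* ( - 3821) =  - 2^4*3^2*5^1*11^1*67^1*149^1*3821^1 = -  302108740560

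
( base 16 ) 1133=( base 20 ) B03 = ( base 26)6d9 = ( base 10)4403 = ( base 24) 7fb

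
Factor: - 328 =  - 2^3*41^1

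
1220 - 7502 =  - 6282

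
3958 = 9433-5475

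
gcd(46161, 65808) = 9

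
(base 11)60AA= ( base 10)8106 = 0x1FAA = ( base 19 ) 138c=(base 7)32430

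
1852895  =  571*3245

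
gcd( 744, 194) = 2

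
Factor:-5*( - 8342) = 2^1*5^1*43^1*97^1= 41710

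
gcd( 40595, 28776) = 1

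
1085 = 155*7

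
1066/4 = 533/2 = 266.50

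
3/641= 3/641 = 0.00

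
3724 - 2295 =1429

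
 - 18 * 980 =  - 17640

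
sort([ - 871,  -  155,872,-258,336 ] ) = [-871,-258, - 155, 336,872]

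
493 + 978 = 1471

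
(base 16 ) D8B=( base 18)ACB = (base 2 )110110001011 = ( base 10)3467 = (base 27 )4KB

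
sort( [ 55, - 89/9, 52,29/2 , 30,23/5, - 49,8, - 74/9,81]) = [-49,-89/9, - 74/9,23/5,8,29/2, 30,  52,55,81] 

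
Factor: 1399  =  1399^1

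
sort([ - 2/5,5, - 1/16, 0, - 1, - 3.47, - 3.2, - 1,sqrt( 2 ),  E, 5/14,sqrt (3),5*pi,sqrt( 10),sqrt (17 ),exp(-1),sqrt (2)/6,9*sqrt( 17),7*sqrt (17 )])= [ -3.47, - 3.2,- 1, - 1, - 2/5,-1/16,0,sqrt( 2 )/6, 5/14,exp ( - 1 ), sqrt (2),  sqrt( 3),E , sqrt (10),sqrt(17),5, 5*pi, 7  *sqrt( 17) , 9*sqrt (17)]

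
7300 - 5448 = 1852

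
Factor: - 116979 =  - 3^1*38993^1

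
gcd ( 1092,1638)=546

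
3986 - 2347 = 1639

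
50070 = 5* 10014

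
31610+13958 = 45568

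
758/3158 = 379/1579 = 0.24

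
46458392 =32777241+13681151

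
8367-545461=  - 537094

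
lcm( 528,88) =528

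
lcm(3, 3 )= 3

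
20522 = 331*62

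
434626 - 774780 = -340154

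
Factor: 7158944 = 2^5*13^1*17209^1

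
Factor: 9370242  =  2^1*3^4*7^1*8263^1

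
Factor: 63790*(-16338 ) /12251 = - 2^2*3^1*5^1*7^1*389^1*6379^1*12251^(  -  1) = -1042201020/12251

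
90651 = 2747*33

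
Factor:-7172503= - 13^1* 551731^1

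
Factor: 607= 607^1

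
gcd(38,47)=1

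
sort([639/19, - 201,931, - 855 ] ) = [-855, - 201,639/19,  931 ] 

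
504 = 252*2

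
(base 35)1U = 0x41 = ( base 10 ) 65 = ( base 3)2102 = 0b1000001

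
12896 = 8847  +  4049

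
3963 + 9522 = 13485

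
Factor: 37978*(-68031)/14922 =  - 143537851/829=- 17^1*829^( -1 ) * 1117^1*7559^1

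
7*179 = 1253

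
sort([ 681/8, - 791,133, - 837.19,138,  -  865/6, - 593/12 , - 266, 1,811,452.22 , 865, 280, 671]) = [ - 837.19, - 791, -266, - 865/6, - 593/12, 1, 681/8,133,  138, 280,452.22, 671,811, 865]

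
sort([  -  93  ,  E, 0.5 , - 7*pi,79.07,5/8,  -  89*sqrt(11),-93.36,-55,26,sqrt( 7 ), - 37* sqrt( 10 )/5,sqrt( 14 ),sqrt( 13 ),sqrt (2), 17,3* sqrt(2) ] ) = [  -  89*sqrt (11),-93.36  , - 93,-55, - 37 * sqrt( 10) /5, - 7*pi,0.5,5/8,sqrt( 2 ),sqrt(7 ),E,sqrt(13 ),sqrt( 14), 3 * sqrt( 2 ), 17,26,  79.07]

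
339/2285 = 339/2285 = 0.15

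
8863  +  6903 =15766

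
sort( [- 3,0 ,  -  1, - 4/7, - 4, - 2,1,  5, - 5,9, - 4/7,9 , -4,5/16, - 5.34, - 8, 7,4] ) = [ - 8,-5.34, - 5, - 4, - 4, - 3, - 2, - 1, - 4/7, -4/7,  0,5/16,1,4 , 5,7, 9 , 9] 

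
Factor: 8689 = 8689^1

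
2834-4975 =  - 2141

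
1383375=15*92225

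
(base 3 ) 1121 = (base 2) 101011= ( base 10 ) 43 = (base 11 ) 3a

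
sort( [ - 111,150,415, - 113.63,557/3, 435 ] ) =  [ - 113.63 ,-111, 150,557/3 , 415, 435]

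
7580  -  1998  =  5582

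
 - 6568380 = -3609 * 1820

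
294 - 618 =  - 324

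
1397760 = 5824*240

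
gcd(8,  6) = 2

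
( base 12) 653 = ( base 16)39F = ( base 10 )927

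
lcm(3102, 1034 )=3102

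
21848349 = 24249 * 901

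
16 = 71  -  55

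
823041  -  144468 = 678573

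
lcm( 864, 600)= 21600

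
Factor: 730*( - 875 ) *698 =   -  2^2*5^4 *7^1 *73^1*349^1 = -  445847500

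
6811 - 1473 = 5338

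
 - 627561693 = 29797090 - 657358783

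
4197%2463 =1734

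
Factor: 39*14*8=2^4 * 3^1 * 7^1 * 13^1 = 4368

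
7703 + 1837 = 9540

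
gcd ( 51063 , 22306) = 1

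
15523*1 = 15523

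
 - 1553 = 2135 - 3688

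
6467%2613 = 1241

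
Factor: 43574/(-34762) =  - 21787/17381 = - 7^ (-1)*  13^( - 1) * 191^( - 1) *21787^1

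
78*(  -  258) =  -20124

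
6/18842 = 3/9421 = 0.00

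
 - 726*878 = - 637428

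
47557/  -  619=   -  47557/619 = -76.83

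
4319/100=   4319/100 = 43.19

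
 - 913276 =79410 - 992686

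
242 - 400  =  -158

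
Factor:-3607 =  - 3607^1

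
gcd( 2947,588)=7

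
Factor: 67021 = 67021^1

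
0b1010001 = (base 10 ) 81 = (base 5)311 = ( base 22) 3F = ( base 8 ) 121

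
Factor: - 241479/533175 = - 80493/177725 = -3^1*5^( - 2)*7^1*3833^1* 7109^(  -  1) 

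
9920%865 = 405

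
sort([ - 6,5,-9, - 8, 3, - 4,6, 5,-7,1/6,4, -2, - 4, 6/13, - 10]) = [ -10,-9, - 8 , - 7, - 6 ,-4, - 4, - 2,1/6,6/13,3,4, 5, 5, 6]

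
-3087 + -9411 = -12498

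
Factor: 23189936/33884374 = 2^3 * 7^2 *11^1* 2689^1*16942187^( - 1)= 11594968/16942187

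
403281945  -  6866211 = 396415734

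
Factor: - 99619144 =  - 2^3*12452393^1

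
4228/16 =264 + 1/4=   264.25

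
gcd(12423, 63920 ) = 1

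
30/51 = 10/17 = 0.59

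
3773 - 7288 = -3515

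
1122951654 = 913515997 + 209435657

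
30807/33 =933 + 6/11 = 933.55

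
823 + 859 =1682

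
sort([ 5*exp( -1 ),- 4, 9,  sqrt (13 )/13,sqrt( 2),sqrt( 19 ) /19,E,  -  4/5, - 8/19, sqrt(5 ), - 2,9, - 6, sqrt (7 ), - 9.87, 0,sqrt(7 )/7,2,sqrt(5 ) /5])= [ - 9.87,  -  6,- 4,-2, -4/5, - 8/19,0,sqrt( 19)/19,sqrt( 13 ) /13, sqrt (7)/7, sqrt (5) /5,  sqrt( 2 ),5*exp( - 1 ),2,sqrt(5 ),sqrt(7) , E,9, 9 ] 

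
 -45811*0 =0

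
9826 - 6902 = 2924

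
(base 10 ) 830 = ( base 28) 11I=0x33e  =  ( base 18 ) 2a2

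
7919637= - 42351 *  ( - 187)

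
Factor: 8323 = 7^1*29^1*41^1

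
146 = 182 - 36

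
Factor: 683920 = 2^4*5^1*83^1*103^1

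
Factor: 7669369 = 19^1*29^1*31^1*449^1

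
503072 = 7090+495982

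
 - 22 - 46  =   - 68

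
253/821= 253/821= 0.31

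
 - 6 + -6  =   - 12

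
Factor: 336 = 2^4*3^1*7^1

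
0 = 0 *89207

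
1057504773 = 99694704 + 957810069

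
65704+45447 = 111151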